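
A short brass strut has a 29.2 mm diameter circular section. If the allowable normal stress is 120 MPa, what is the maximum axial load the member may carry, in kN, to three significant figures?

A = 669.7 mm².
P_max = σ_allow · A = 120 · 669.7 = 80360 N = 80.36 kN.

80.4 kN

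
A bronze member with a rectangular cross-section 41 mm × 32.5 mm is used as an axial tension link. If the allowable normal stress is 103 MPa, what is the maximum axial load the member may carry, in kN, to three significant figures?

A = 1332 mm².
P_max = σ_allow · A = 103 · 1332 = 137200 N = 137.2 kN.

137 kN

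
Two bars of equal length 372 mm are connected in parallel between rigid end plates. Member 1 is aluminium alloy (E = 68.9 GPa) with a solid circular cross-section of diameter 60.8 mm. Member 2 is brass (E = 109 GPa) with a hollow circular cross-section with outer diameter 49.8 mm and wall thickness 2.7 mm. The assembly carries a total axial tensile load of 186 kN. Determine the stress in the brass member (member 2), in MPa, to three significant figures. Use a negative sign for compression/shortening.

83.2 MPa

A_1 = 2903 mm².
A_2 = 399.5 mm².
Equal strain + equilibrium ⇒ each member carries load in proportion to AE: A₁E₁ = 200000000 N, A₂E₂ = 43550000 N, ΣAE = 243600000 N.
σ₂ = P·E₂/ΣAE = 186000·109000/243600000 = 83.23 MPa.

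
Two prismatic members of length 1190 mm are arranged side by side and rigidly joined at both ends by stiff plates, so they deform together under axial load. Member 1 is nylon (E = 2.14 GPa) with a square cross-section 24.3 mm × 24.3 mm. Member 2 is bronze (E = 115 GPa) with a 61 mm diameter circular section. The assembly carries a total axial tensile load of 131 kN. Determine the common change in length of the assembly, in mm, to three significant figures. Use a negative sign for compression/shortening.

A_1 = 590.5 mm².
A_2 = 2922 mm².
Equal strain + equilibrium ⇒ each member carries load in proportion to AE: A₁E₁ = 1264000 N, A₂E₂ = 336100000 N, ΣAE = 337300000 N.
δ = PL/ΣAE = 131000·1190/337300000 = 0.4621 mm.

0.462 mm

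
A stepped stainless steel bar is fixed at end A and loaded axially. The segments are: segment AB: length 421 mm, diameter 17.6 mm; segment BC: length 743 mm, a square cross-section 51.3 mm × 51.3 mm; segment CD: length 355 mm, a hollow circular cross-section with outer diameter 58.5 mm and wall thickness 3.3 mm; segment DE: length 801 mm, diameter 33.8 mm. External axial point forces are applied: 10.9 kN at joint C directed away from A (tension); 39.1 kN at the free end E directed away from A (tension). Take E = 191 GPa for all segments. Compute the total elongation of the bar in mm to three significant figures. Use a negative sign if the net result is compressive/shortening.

Internal axial forces (sectioning from the free end, tension +): N_DE = 39.1 kN, N_CD = 39.1 kN, N_BC = 50 kN, N_AB = 50 kN.
A_AB = 243.3 mm².
A_BC = 2632 mm².
A_CD = 572.3 mm².
A_DE = 897.3 mm².
δ_AB = 50000·421/(243.3·191000) = 0.453 mm
δ_BC = 50000·743/(2632·191000) = 0.07391 mm
δ_CD = 39100·355/(572.3·191000) = 0.127 mm
δ_DE = 39100·801/(897.3·191000) = 0.1827 mm
δ = Σδ_i = 0.8367 mm.

0.837 mm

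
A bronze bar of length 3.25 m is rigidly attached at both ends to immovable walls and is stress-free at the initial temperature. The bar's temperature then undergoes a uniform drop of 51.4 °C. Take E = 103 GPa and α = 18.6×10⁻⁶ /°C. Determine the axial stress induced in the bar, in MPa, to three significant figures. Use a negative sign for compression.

98.5 MPa

Free thermal expansion αLΔT = 18.6e-6 · 3250 · -51.4 = -3.107 mm.
The walls impose strain ε = −(-3.107)/3250 = 9.5604e-04; σ = Eε = 103000 · 9.5604e-04 = 98.47 MPa.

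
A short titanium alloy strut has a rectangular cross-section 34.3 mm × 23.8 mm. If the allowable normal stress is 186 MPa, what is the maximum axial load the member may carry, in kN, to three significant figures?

A = 816.3 mm².
P_max = σ_allow · A = 186 · 816.3 = 151800 N = 151.8 kN.

152 kN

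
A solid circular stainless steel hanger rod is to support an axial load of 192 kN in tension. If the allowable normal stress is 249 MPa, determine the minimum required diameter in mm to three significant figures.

Required area A ≥ P/σ_allow = 192000/249 = 771.1 mm².
For a solid circular section, d ≥ √(4A/π) = 31.33 mm.

31.3 mm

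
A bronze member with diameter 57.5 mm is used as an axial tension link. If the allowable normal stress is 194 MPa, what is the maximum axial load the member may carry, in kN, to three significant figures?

504 kN

A = 2597 mm².
P_max = σ_allow · A = 194 · 2597 = 503800 N = 503.8 kN.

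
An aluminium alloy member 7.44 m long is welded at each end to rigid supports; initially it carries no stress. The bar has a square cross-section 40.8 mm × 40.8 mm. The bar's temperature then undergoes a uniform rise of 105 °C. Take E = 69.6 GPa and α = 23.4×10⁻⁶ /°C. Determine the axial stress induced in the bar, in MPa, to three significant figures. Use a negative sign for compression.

-171 MPa

Free thermal expansion αLΔT = 23.4e-6 · 7440 · 105 = 18.28 mm.
The walls impose strain ε = −(18.28)/7440 = -2.4570e-03; σ = Eε = 69600 · -2.4570e-03 = -171 MPa.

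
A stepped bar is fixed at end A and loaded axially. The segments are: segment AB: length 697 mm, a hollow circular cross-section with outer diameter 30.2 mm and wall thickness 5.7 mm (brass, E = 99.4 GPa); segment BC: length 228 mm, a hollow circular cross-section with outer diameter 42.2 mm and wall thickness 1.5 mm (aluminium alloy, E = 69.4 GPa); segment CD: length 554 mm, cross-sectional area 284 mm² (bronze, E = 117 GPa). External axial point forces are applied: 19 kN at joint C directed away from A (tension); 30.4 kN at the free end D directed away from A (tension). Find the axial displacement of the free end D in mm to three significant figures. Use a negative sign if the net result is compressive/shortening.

2.14 mm

Internal axial forces (sectioning from the free end, tension +): N_CD = 30.4 kN, N_BC = 49.4 kN, N_AB = 49.4 kN.
A_AB = 438.7 mm².
A_BC = 191.8 mm².
δ_AB = 49400·697/(438.7·99400) = 0.7896 mm
δ_BC = 49400·228/(191.8·69400) = 0.8462 mm
δ_CD = 30400·554/(284·117000) = 0.5068 mm
δ = Σδ_i = 2.143 mm.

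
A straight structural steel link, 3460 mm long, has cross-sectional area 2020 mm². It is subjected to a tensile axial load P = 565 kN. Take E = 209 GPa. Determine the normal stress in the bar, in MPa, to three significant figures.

280 MPa

σ = N/A = 565000/2020 = 279.7 MPa.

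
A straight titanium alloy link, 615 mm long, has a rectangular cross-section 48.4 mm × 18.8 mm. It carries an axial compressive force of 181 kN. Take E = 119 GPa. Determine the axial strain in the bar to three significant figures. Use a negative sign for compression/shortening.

A = 909.9 mm².
σ = N/A = -198.9 MPa; ε = σ/E = -198.9/119000 = -1.672e-03.

-0.00167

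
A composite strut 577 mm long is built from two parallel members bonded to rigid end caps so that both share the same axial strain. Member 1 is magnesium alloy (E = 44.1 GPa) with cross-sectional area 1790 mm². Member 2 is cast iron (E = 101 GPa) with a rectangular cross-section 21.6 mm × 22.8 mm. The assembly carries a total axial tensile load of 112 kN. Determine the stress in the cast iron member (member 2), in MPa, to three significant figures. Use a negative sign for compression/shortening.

87.9 MPa

A_2 = 492.5 mm².
Equal strain + equilibrium ⇒ each member carries load in proportion to AE: A₁E₁ = 78940000 N, A₂E₂ = 49740000 N, ΣAE = 128700000 N.
σ₂ = P·E₂/ΣAE = 112000·101000/128700000 = 87.91 MPa.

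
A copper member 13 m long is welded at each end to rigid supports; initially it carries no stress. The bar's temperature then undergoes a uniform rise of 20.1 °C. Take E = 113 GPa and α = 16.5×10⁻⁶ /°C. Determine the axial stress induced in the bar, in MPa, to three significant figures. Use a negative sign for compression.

-37.5 MPa

Free thermal expansion αLΔT = 16.5e-6 · 13000 · 20.1 = 4.311 mm.
The walls impose strain ε = −(4.311)/13000 = -3.3165e-04; σ = Eε = 113000 · -3.3165e-04 = -37.48 MPa.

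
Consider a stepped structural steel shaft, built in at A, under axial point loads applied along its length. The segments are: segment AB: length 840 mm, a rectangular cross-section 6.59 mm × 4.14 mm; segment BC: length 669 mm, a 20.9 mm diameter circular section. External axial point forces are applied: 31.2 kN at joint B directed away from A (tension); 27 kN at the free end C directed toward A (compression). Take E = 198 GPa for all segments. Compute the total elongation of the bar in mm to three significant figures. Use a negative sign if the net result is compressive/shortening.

Internal axial forces (sectioning from the free end, tension +): N_BC = -27 kN, N_AB = 4.2 kN.
A_AB = 27.28 mm².
A_BC = 343.1 mm².
δ_AB = 4200·840/(27.28·198000) = 0.6531 mm
δ_BC = -27000·669/(343.1·198000) = -0.2659 mm
δ = Σδ_i = 0.3872 mm.

0.387 mm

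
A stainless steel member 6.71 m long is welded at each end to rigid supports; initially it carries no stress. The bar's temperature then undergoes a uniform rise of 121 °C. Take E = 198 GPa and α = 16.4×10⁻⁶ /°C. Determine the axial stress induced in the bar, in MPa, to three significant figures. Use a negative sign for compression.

Free thermal expansion αLΔT = 16.4e-6 · 6710 · 121 = 13.32 mm.
The walls impose strain ε = −(13.32)/6710 = -1.9844e-03; σ = Eε = 198000 · -1.9844e-03 = -392.9 MPa.

-393 MPa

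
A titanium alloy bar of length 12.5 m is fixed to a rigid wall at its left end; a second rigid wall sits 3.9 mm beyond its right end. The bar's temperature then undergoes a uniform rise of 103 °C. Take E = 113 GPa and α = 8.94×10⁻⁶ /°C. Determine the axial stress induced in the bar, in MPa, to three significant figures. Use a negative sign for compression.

-68.8 MPa

Free thermal expansion αLΔT = 8.94e-6 · 12500 · 103 = 11.51 mm.
The walls engage after the gap closes; constrained expansion = 11.51 − 3.9 = 7.61 mm.
The walls impose strain ε = −(7.61)/12500 = -6.0882e-04; σ = Eε = 113000 · -6.0882e-04 = -68.8 MPa.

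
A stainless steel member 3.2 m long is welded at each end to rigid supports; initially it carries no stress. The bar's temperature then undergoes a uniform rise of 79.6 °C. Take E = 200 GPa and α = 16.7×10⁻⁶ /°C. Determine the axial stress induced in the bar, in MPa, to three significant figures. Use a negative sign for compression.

-266 MPa

Free thermal expansion αLΔT = 16.7e-6 · 3200 · 79.6 = 4.254 mm.
The walls impose strain ε = −(4.254)/3200 = -1.3293e-03; σ = Eε = 200000 · -1.3293e-03 = -265.9 MPa.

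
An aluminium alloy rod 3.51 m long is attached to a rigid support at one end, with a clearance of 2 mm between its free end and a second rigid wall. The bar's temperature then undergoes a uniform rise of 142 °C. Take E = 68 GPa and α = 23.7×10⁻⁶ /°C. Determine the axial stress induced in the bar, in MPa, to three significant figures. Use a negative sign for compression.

Free thermal expansion αLΔT = 23.7e-6 · 3510 · 142 = 11.81 mm.
The walls engage after the gap closes; constrained expansion = 11.81 − 2 = 9.813 mm.
The walls impose strain ε = −(9.813)/3510 = -2.7956e-03; σ = Eε = 68000 · -2.7956e-03 = -190.1 MPa.

-190 MPa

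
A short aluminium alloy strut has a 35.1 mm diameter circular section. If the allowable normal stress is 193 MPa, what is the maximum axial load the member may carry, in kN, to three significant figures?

187 kN

A = 967.6 mm².
P_max = σ_allow · A = 193 · 967.6 = 186800 N = 186.8 kN.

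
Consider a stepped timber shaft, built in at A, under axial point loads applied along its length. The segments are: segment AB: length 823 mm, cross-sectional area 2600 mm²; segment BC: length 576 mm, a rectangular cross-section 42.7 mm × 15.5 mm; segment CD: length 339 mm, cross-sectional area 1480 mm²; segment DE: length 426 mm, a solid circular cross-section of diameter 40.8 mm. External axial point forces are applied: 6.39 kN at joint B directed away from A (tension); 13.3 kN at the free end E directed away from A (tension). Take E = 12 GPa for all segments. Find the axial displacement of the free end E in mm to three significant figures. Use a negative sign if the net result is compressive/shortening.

2.10 mm

Internal axial forces (sectioning from the free end, tension +): N_DE = 13.3 kN, N_CD = 13.3 kN, N_BC = 13.3 kN, N_AB = 19.69 kN.
A_BC = 661.9 mm².
A_DE = 1307 mm².
δ_AB = 19690·823/(2600·12000) = 0.5194 mm
δ_BC = 13300·576/(661.9·12000) = 0.9646 mm
δ_CD = 13300·339/(1480·12000) = 0.2539 mm
δ_DE = 13300·426/(1307·12000) = 0.3611 mm
δ = Σδ_i = 2.099 mm.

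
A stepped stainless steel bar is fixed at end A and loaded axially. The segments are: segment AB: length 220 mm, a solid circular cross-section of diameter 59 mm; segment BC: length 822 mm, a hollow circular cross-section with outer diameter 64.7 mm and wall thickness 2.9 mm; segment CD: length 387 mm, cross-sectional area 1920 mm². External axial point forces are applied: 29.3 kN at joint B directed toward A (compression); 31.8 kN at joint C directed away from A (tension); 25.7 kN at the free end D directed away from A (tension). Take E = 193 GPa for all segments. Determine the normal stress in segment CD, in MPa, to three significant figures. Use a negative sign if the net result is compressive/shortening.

13.4 MPa

Internal axial forces (sectioning from the free end, tension +): N_CD = 25.7 kN, N_BC = 57.5 kN, N_AB = 28.2 kN.
σ_CD = N_CD/A_CD = 25700/1920 = 13.39 MPa.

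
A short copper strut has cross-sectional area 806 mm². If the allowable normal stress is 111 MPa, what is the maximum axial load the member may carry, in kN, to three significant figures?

89.5 kN

P_max = σ_allow · A = 111 · 806 = 89470 N = 89.47 kN.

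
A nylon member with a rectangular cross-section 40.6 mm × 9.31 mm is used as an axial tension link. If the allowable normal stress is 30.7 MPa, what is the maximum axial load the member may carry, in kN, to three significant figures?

11.6 kN

A = 378 mm².
P_max = σ_allow · A = 30.7 · 378 = 11600 N = 11.6 kN.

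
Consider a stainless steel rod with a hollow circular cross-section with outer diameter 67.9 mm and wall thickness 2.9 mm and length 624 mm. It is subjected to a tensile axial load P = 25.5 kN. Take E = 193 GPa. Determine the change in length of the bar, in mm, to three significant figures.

A = 592.2 mm².
δ_mech = NL/(AE) = 25500·624/(592.2·193000) = 0.1392 mm.

0.139 mm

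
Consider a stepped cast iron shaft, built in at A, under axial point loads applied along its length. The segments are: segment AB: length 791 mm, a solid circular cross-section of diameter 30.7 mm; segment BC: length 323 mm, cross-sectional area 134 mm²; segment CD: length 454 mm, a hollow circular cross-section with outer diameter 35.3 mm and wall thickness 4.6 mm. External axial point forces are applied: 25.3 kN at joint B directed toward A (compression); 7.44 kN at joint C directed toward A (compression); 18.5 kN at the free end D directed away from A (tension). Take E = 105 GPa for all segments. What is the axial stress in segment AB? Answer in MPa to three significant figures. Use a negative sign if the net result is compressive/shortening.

Internal axial forces (sectioning from the free end, tension +): N_CD = 18.5 kN, N_BC = 11.06 kN, N_AB = -14.24 kN.
A_AB = 740.2 mm².
σ_AB = N_AB/A_AB = -14240/740.2 = -19.24 MPa.

-19.2 MPa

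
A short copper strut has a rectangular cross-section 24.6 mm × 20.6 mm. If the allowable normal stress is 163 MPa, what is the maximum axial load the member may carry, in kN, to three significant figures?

82.6 kN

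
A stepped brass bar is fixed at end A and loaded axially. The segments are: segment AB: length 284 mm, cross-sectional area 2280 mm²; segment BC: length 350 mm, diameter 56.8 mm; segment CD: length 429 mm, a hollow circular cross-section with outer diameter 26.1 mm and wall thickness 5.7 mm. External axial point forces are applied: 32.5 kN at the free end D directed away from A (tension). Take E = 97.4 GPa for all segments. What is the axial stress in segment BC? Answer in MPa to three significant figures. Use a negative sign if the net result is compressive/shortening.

Internal axial forces (sectioning from the free end, tension +): N_CD = 32.5 kN, N_BC = 32.5 kN, N_AB = 32.5 kN.
A_BC = 2534 mm².
σ_BC = N_BC/A_BC = 32500/2534 = 12.83 MPa.

12.8 MPa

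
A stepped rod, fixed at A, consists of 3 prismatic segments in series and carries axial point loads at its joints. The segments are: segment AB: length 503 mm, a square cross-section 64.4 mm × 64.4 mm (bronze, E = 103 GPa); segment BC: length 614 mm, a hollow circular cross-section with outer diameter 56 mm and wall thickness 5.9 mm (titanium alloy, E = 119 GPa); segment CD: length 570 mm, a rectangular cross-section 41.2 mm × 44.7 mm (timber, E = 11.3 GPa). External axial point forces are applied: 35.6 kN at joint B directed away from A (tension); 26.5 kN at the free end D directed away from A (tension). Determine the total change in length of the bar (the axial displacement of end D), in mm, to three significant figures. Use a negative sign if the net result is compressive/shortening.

0.946 mm

Internal axial forces (sectioning from the free end, tension +): N_CD = 26.5 kN, N_BC = 26.5 kN, N_AB = 62.1 kN.
A_AB = 4147 mm².
A_BC = 928.6 mm².
A_CD = 1842 mm².
δ_AB = 62100·503/(4147·103000) = 0.07312 mm
δ_BC = 26500·614/(928.6·119000) = 0.1472 mm
δ_CD = 26500·570/(1842·11300) = 0.7258 mm
δ = Σδ_i = 0.9462 mm.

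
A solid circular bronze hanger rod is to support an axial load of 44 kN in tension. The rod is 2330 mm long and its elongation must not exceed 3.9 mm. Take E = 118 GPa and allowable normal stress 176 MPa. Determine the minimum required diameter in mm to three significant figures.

Required area A ≥ P/σ_allow = 44000/176 = 250 mm².
For a solid circular section, d ≥ √(4A/π) = 17.84 mm.
Elongation limit: A ≥ PL/(Eδ_allow) = 44000·2330/(118000·3.9) = 222.8 mm² ⇒ d ≥ 16.84 mm.
The stress limit governs.

17.8 mm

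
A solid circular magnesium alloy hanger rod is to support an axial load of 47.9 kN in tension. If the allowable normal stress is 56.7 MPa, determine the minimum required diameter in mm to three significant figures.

Required area A ≥ P/σ_allow = 47900/56.7 = 844.8 mm².
For a solid circular section, d ≥ √(4A/π) = 32.8 mm.

32.8 mm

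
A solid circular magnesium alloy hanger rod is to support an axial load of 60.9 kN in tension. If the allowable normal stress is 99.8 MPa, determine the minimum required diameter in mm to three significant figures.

27.9 mm

Required area A ≥ P/σ_allow = 60900/99.8 = 610.2 mm².
For a solid circular section, d ≥ √(4A/π) = 27.87 mm.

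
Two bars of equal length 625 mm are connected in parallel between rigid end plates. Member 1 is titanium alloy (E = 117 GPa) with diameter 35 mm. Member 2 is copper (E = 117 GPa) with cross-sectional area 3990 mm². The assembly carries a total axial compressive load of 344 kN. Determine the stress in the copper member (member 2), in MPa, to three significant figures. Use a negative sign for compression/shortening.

A_1 = 962.1 mm².
Equal strain + equilibrium ⇒ each member carries load in proportion to AE: A₁E₁ = 112600000 N, A₂E₂ = 466800000 N, ΣAE = 579400000 N.
σ₂ = P·E₂/ΣAE = -344000·117000/579400000 = -69.47 MPa.

-69.5 MPa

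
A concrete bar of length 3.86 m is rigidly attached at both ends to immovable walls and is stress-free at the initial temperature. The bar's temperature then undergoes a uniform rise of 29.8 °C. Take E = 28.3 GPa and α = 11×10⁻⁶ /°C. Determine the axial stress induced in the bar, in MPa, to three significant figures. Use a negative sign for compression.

-9.28 MPa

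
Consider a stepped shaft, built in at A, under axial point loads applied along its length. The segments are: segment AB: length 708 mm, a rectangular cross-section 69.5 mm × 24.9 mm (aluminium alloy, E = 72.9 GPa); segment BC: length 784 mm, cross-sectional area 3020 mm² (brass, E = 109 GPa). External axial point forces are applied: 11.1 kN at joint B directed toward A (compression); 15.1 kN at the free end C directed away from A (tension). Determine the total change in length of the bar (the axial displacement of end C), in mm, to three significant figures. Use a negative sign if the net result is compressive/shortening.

0.0584 mm

Internal axial forces (sectioning from the free end, tension +): N_BC = 15.1 kN, N_AB = 4 kN.
A_AB = 1731 mm².
δ_AB = 4000·708/(1731·72900) = 0.02245 mm
δ_BC = 15100·784/(3020·109000) = 0.03596 mm
δ = Σδ_i = 0.05841 mm.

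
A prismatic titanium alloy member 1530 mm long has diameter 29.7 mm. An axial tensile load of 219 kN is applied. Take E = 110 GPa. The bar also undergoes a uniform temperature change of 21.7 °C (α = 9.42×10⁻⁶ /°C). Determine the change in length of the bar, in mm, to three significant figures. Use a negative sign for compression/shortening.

A = 692.8 mm².
δ_mech = NL/(AE) = 219000·1530/(692.8·110000) = 4.397 mm.
δ_thermal = αLΔT = 9.42e-6·1530·21.7 = 0.3128 mm.
δ = δ_mech + δ_thermal = 4.71 mm.

4.71 mm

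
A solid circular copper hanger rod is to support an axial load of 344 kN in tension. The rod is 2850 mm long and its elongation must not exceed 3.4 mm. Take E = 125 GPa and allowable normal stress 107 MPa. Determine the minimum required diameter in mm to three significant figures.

64.0 mm

Required area A ≥ P/σ_allow = 344000/107 = 3215 mm².
For a solid circular section, d ≥ √(4A/π) = 63.98 mm.
Elongation limit: A ≥ PL/(Eδ_allow) = 344000·2850/(125000·3.4) = 2307 mm² ⇒ d ≥ 54.2 mm.
The stress limit governs.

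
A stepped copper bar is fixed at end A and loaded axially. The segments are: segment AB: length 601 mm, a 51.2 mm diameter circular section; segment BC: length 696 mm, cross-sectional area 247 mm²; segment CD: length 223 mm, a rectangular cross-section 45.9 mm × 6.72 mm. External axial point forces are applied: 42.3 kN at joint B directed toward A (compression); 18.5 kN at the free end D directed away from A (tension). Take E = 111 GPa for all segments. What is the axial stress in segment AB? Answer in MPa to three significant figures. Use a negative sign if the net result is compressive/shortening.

-11.6 MPa

Internal axial forces (sectioning from the free end, tension +): N_CD = 18.5 kN, N_BC = 18.5 kN, N_AB = -23.8 kN.
A_AB = 2059 mm².
σ_AB = N_AB/A_AB = -23800/2059 = -11.56 MPa.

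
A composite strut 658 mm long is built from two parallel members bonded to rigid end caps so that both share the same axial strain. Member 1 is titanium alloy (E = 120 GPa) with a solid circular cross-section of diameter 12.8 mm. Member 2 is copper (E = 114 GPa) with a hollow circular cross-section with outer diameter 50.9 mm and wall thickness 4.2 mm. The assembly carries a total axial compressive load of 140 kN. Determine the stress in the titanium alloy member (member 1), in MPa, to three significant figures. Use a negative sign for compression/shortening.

-196 MPa

A_1 = 128.7 mm².
A_2 = 616.2 mm².
Equal strain + equilibrium ⇒ each member carries load in proportion to AE: A₁E₁ = 15440000 N, A₂E₂ = 70250000 N, ΣAE = 85690000 N.
σ₁ = P·E₁/ΣAE = -140000·120000/85690000 = -196.1 MPa.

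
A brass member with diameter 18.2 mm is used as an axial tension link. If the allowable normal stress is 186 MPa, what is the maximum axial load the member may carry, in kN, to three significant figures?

A = 260.2 mm².
P_max = σ_allow · A = 186 · 260.2 = 48390 N = 48.39 kN.

48.4 kN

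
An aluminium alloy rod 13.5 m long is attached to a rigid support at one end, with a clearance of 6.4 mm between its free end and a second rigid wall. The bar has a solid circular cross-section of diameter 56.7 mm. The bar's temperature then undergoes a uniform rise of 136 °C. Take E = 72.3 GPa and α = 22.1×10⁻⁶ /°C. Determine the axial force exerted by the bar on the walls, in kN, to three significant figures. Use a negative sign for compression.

Free thermal expansion αLΔT = 22.1e-6 · 13500 · 136 = 40.58 mm.
The walls engage after the gap closes; constrained expansion = 40.58 − 6.4 = 34.18 mm.
The walls impose strain ε = −(34.18)/13500 = -2.5315e-03; σ = Eε = 72300 · -2.5315e-03 = -183 MPa.
Wall reaction R = σ·A = -183·2525 = -462100 N = -462.1 kN.

-462 kN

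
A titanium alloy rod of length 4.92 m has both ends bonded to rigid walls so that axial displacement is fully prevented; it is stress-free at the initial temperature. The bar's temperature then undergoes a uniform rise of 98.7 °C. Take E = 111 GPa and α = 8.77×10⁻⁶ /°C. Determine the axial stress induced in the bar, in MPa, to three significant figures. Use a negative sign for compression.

Free thermal expansion αLΔT = 8.77e-6 · 4920 · 98.7 = 4.259 mm.
The walls impose strain ε = −(4.259)/4920 = -8.6560e-04; σ = Eε = 111000 · -8.6560e-04 = -96.08 MPa.

-96.1 MPa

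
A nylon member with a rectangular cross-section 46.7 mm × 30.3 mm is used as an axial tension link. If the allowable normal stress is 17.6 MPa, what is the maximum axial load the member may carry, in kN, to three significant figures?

24.9 kN

A = 1415 mm².
P_max = σ_allow · A = 17.6 · 1415 = 24900 N = 24.9 kN.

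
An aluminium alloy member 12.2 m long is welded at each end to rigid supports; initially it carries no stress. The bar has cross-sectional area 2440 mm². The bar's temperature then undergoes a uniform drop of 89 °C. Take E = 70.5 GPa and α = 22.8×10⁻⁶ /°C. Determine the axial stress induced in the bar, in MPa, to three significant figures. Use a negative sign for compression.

143 MPa

Free thermal expansion αLΔT = 22.8e-6 · 12200 · -89 = -24.76 mm.
The walls impose strain ε = −(-24.76)/12200 = 2.0292e-03; σ = Eε = 70500 · 2.0292e-03 = 143.1 MPa.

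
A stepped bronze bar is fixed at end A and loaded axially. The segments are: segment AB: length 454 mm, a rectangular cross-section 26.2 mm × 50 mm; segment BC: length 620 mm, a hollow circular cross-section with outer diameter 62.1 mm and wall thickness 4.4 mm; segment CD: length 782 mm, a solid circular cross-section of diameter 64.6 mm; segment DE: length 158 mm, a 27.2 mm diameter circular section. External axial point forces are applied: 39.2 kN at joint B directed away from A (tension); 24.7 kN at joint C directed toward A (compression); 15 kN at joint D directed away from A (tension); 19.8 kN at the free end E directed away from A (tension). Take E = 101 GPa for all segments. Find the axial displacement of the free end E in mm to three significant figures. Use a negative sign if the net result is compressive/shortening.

0.382 mm

Internal axial forces (sectioning from the free end, tension +): N_DE = 19.8 kN, N_CD = 34.8 kN, N_BC = 10.1 kN, N_AB = 49.3 kN.
A_AB = 1310 mm².
A_BC = 797.6 mm².
A_CD = 3278 mm².
A_DE = 581.1 mm².
δ_AB = 49300·454/(1310·101000) = 0.1692 mm
δ_BC = 10100·620/(797.6·101000) = 0.07773 mm
δ_CD = 34800·782/(3278·101000) = 0.08221 mm
δ_DE = 19800·158/(581.1·101000) = 0.05331 mm
δ = Σδ_i = 0.3824 mm.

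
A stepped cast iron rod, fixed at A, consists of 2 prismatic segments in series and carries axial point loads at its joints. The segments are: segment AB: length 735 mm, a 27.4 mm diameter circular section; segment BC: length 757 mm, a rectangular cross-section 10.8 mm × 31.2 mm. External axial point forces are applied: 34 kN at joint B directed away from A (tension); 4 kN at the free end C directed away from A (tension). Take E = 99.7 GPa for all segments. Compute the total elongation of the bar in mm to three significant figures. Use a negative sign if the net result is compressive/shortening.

0.565 mm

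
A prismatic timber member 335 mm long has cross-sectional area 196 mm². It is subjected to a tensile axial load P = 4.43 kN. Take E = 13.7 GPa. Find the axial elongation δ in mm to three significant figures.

0.553 mm

δ_mech = NL/(AE) = 4430·335/(196·13700) = 0.5527 mm.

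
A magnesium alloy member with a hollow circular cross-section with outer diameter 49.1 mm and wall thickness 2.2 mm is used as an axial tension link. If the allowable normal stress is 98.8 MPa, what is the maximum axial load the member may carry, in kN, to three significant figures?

32.0 kN

A = 324.1 mm².
P_max = σ_allow · A = 98.8 · 324.1 = 32030 N = 32.03 kN.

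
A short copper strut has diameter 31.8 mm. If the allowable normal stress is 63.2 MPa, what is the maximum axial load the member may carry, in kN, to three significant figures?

A = 794.2 mm².
P_max = σ_allow · A = 63.2 · 794.2 = 50200 N = 50.2 kN.

50.2 kN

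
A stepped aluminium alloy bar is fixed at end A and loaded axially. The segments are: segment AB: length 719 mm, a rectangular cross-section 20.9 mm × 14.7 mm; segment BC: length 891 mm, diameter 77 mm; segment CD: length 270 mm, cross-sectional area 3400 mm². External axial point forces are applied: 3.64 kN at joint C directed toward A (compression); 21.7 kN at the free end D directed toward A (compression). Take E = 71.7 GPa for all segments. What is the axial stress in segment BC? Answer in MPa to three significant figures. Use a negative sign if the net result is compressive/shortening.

Internal axial forces (sectioning from the free end, tension +): N_CD = -21.7 kN, N_BC = -25.34 kN, N_AB = -25.34 kN.
A_BC = 4657 mm².
σ_BC = N_BC/A_BC = -25340/4657 = -5.442 MPa.

-5.44 MPa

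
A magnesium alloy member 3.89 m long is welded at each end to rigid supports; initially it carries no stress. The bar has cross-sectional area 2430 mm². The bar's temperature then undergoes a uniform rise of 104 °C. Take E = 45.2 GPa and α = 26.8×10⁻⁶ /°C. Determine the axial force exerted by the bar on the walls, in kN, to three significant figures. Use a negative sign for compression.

Free thermal expansion αLΔT = 26.8e-6 · 3890 · 104 = 10.84 mm.
The walls impose strain ε = −(10.84)/3890 = -2.7872e-03; σ = Eε = 45200 · -2.7872e-03 = -126 MPa.
Wall reaction R = σ·A = -126·2430 = -306100 N = -306.1 kN.

-306 kN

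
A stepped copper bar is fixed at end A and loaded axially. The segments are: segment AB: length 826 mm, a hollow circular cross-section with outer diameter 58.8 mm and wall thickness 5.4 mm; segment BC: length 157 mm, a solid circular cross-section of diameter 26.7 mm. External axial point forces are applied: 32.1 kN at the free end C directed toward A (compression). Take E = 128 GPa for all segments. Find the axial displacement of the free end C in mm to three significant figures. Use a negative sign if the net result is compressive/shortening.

-0.299 mm

Internal axial forces (sectioning from the free end, tension +): N_BC = -32.1 kN, N_AB = -32.1 kN.
A_AB = 905.9 mm².
A_BC = 559.9 mm².
δ_AB = -32100·826/(905.9·128000) = -0.2287 mm
δ_BC = -32100·157/(559.9·128000) = -0.07032 mm
δ = Σδ_i = -0.299 mm.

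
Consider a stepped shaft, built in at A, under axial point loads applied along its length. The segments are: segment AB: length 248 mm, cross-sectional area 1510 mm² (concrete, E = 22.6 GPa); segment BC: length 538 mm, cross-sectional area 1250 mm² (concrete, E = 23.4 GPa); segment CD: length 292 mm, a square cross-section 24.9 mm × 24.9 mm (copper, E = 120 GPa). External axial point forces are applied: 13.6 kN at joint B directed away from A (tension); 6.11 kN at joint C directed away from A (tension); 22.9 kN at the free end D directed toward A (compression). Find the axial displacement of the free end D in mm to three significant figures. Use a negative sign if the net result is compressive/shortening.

Internal axial forces (sectioning from the free end, tension +): N_CD = -22.9 kN, N_BC = -16.79 kN, N_AB = -3.19 kN.
A_CD = 620 mm².
δ_AB = -3190·248/(1510·22600) = -0.02318 mm
δ_BC = -16790·538/(1250·23400) = -0.3088 mm
δ_CD = -22900·292/(620·120000) = -0.08987 mm
δ = Σδ_i = -0.4219 mm.

-0.422 mm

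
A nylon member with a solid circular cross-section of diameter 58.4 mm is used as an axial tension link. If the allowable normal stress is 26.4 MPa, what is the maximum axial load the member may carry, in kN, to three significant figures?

A = 2679 mm².
P_max = σ_allow · A = 26.4 · 2679 = 70720 N = 70.72 kN.

70.7 kN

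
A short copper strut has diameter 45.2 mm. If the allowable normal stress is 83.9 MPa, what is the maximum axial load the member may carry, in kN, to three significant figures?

135 kN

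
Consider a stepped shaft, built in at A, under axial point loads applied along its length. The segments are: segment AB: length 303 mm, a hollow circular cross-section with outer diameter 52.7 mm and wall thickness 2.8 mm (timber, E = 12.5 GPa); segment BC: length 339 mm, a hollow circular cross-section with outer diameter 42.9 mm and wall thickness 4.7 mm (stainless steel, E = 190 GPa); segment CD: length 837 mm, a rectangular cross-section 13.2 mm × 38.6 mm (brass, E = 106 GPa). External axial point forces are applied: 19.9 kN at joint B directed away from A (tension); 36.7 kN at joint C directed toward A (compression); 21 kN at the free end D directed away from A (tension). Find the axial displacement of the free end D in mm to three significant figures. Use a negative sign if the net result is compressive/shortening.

Internal axial forces (sectioning from the free end, tension +): N_CD = 21 kN, N_BC = -15.7 kN, N_AB = 4.2 kN.
A_AB = 438.9 mm².
A_BC = 564 mm².
A_CD = 509.5 mm².
δ_AB = 4200·303/(438.9·12500) = 0.2319 mm
δ_BC = -15700·339/(564·190000) = -0.04966 mm
δ_CD = 21000·837/(509.5·106000) = 0.3254 mm
δ = Σδ_i = 0.5077 mm.

0.508 mm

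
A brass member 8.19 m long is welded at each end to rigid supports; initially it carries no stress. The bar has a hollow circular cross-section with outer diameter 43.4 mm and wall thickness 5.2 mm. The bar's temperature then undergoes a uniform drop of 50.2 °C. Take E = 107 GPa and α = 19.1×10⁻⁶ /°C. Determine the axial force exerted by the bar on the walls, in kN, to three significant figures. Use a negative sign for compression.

64.0 kN

Free thermal expansion αLΔT = 19.1e-6 · 8190 · -50.2 = -7.853 mm.
The walls impose strain ε = −(-7.853)/8190 = 9.5882e-04; σ = Eε = 107000 · 9.5882e-04 = 102.6 MPa.
Wall reaction R = σ·A = 102.6·624 = 64020 N = 64.02 kN.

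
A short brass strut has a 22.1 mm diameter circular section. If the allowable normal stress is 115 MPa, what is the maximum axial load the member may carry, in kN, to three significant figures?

44.1 kN

A = 383.6 mm².
P_max = σ_allow · A = 115 · 383.6 = 44110 N = 44.11 kN.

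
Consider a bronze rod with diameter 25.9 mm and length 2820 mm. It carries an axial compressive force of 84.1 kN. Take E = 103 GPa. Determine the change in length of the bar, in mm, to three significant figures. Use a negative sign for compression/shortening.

-4.37 mm

A = 526.9 mm².
δ_mech = NL/(AE) = -84100·2820/(526.9·103000) = -4.37 mm.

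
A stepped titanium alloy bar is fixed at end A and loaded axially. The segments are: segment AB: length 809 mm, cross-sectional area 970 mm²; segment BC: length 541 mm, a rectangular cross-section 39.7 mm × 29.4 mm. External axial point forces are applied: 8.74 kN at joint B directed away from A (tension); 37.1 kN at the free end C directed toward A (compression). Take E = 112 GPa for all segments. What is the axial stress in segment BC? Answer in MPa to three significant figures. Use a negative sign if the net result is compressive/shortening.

-31.8 MPa

Internal axial forces (sectioning from the free end, tension +): N_BC = -37.1 kN, N_AB = -28.36 kN.
A_BC = 1167 mm².
σ_BC = N_BC/A_BC = -37100/1167 = -31.79 MPa.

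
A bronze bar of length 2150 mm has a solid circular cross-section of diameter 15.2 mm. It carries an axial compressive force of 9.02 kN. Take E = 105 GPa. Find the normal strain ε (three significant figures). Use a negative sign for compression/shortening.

A = 181.5 mm².
σ = N/A = -49.71 MPa; ε = σ/E = -49.71/105000 = -4.734e-04.

-4.73e-04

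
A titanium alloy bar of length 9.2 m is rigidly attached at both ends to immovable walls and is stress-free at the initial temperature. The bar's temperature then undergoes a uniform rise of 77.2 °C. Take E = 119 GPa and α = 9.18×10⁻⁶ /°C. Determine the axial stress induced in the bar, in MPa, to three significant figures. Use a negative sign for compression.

-84.3 MPa

Free thermal expansion αLΔT = 9.18e-6 · 9200 · 77.2 = 6.52 mm.
The walls impose strain ε = −(6.52)/9200 = -7.0870e-04; σ = Eε = 119000 · -7.0870e-04 = -84.33 MPa.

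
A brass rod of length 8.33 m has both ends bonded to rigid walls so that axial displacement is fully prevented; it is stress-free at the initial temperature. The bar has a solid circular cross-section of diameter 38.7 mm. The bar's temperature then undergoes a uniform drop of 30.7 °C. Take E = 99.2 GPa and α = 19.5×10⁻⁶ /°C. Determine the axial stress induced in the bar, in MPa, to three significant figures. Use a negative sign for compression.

59.4 MPa

Free thermal expansion αLΔT = 19.5e-6 · 8330 · -30.7 = -4.987 mm.
The walls impose strain ε = −(-4.987)/8330 = 5.9865e-04; σ = Eε = 99200 · 5.9865e-04 = 59.39 MPa.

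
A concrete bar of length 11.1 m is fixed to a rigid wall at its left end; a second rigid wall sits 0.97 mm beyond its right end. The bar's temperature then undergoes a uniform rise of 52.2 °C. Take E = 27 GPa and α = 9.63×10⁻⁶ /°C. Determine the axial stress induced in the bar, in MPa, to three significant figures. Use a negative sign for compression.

-11.2 MPa

Free thermal expansion αLΔT = 9.63e-6 · 11100 · 52.2 = 5.58 mm.
The walls engage after the gap closes; constrained expansion = 5.58 − 0.97 = 4.61 mm.
The walls impose strain ε = −(4.61)/11100 = -4.1530e-04; σ = Eε = 27000 · -4.1530e-04 = -11.21 MPa.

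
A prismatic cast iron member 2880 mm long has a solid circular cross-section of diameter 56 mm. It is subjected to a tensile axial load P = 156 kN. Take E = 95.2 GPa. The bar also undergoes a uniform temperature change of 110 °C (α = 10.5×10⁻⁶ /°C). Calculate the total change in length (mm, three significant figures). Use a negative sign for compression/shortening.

5.24 mm

A = 2463 mm².
δ_mech = NL/(AE) = 156000·2880/(2463·95200) = 1.916 mm.
δ_thermal = αLΔT = 10.5e-6·2880·110 = 3.326 mm.
δ = δ_mech + δ_thermal = 5.242 mm.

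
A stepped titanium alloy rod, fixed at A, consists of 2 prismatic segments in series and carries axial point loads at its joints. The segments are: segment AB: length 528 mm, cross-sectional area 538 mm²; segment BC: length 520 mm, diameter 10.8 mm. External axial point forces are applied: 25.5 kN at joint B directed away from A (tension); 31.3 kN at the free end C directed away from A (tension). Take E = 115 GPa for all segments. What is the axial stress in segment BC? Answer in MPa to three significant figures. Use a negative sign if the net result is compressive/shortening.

342 MPa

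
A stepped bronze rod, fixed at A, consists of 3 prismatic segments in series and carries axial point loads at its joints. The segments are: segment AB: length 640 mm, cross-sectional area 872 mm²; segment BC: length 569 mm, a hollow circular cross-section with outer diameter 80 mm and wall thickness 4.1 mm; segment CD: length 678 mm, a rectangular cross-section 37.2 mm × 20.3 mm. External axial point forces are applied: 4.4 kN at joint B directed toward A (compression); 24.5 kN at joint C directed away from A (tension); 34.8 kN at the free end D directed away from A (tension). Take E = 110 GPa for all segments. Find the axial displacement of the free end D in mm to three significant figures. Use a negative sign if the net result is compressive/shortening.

0.964 mm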